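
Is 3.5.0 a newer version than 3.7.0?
No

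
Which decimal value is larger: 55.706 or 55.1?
55.706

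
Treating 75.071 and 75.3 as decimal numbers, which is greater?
75.3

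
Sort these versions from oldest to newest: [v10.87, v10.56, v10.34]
[v10.34, v10.56, v10.87]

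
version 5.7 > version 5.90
False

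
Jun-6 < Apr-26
False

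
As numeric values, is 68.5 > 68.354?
True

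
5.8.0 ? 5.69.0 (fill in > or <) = <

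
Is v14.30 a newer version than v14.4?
Yes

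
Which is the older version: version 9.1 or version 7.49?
version 7.49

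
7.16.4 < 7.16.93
True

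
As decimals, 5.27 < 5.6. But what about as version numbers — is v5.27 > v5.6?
True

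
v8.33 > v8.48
False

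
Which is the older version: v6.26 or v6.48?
v6.26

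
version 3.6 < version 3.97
True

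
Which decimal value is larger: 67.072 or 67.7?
67.7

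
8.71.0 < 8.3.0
False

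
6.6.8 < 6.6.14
True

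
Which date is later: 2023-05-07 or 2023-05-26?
2023-05-26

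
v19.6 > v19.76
False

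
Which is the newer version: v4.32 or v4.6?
v4.32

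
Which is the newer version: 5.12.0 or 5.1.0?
5.12.0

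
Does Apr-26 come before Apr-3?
No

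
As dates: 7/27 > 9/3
False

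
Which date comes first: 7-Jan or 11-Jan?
7-Jan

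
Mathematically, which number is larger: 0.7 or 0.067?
0.7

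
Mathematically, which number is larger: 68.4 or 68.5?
68.5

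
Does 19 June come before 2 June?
No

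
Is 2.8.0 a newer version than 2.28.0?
No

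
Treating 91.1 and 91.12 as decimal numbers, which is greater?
91.12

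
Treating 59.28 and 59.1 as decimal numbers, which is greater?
59.28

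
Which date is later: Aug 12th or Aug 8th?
Aug 12th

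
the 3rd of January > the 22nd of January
False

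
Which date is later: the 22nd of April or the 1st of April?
the 22nd of April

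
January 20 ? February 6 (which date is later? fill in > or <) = <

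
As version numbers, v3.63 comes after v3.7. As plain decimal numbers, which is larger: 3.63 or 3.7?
3.7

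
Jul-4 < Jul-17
True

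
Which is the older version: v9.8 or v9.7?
v9.7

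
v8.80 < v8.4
False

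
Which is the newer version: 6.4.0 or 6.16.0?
6.16.0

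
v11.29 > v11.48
False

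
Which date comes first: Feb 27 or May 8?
Feb 27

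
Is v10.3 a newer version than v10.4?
No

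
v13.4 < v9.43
False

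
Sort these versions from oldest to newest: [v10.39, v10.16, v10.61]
[v10.16, v10.39, v10.61]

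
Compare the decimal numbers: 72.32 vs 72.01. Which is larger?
72.32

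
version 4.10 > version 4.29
False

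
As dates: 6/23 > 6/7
True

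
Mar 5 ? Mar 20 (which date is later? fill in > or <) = <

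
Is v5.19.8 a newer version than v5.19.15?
No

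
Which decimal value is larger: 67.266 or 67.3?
67.3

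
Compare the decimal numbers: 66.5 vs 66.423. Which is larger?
66.5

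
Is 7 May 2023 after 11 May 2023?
No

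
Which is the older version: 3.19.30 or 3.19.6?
3.19.6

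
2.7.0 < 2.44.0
True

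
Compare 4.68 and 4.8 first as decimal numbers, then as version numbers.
As decimals: 4.68 < 4.8. As versions: v4.68 > v4.8 (minor version 68 > 8).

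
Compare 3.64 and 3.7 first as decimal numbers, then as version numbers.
As decimals: 3.64 < 3.7. As versions: v3.64 > v3.7 (minor version 64 > 7).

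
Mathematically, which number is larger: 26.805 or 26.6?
26.805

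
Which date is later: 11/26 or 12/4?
12/4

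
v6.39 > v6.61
False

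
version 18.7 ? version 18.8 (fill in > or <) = <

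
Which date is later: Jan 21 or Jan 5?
Jan 21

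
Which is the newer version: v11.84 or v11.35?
v11.84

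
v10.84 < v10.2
False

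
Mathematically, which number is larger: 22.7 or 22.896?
22.896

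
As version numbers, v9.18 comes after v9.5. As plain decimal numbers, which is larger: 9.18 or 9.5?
9.5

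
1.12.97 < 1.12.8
False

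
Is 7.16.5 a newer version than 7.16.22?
No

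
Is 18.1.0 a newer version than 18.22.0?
No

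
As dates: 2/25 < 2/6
False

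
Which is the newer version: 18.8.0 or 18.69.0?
18.69.0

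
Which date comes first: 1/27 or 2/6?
1/27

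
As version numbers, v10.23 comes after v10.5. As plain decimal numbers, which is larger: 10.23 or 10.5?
10.5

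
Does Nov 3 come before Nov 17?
Yes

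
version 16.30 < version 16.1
False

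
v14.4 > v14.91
False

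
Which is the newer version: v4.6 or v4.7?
v4.7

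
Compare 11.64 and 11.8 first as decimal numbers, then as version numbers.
As decimals: 11.64 < 11.8. As versions: v11.64 > v11.8 (minor version 64 > 8).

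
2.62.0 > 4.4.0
False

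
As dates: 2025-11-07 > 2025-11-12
False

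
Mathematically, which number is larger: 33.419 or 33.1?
33.419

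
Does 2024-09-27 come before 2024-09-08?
No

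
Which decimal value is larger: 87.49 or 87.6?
87.6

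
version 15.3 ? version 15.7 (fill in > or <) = <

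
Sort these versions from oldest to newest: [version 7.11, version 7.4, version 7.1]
[version 7.1, version 7.4, version 7.11]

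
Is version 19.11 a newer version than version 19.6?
Yes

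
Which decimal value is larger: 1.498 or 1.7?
1.7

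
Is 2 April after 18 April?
No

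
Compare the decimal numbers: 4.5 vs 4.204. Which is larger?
4.5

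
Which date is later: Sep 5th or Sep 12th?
Sep 12th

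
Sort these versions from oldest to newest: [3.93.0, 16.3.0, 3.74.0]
[3.74.0, 3.93.0, 16.3.0]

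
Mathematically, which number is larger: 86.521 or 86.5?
86.521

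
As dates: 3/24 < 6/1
True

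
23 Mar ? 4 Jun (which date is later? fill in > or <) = <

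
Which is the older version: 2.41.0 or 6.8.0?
2.41.0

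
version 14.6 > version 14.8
False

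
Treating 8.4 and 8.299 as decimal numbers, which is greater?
8.4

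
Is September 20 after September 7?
Yes. Day 20 comes after day 7 in September — this is a date comparison, not a decimal one (the decimal 9.20 would be smaller than 9.7).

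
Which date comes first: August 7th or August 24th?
August 7th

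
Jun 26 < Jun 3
False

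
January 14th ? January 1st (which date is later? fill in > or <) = >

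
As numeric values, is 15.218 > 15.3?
False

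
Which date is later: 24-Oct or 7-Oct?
24-Oct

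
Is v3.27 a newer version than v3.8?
Yes. Version numbers are compared segment by segment as integers, not as decimals: minor version 27 > 8, so v3.27 > v3.8 (even though the decimal 3.27 < 3.8).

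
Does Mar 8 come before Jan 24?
No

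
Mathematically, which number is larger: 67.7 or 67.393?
67.7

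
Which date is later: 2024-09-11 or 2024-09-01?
2024-09-11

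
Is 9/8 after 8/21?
Yes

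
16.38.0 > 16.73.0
False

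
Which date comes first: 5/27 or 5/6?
5/6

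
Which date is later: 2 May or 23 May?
23 May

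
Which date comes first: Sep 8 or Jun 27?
Jun 27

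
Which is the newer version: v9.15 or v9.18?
v9.18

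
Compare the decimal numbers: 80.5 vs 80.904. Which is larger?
80.904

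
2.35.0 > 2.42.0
False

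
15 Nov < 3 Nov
False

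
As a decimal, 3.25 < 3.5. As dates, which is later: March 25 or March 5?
March 25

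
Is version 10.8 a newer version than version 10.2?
Yes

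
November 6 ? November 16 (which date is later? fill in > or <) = <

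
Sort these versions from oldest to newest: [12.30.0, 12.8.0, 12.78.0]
[12.8.0, 12.30.0, 12.78.0]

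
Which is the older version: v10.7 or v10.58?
v10.7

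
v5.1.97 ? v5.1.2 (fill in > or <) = >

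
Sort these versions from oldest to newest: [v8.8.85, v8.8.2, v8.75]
[v8.8.2, v8.8.85, v8.75]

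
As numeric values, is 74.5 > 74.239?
True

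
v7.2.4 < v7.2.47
True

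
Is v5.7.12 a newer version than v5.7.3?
Yes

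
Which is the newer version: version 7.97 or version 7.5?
version 7.97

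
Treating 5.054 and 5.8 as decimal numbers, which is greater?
5.8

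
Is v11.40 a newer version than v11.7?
Yes. Version numbers are compared segment by segment as integers, not as decimals: minor version 40 > 7, so v11.40 > v11.7 (even though the decimal 11.40 < 11.7).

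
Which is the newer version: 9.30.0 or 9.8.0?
9.30.0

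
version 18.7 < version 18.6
False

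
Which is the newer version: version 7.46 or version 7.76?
version 7.76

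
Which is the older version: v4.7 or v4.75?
v4.7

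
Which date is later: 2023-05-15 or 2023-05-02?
2023-05-15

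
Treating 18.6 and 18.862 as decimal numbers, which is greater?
18.862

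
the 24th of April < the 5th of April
False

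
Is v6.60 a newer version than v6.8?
Yes. Version numbers are compared segment by segment as integers, not as decimals: minor version 60 > 8, so v6.60 > v6.8 (even though the decimal 6.60 < 6.8).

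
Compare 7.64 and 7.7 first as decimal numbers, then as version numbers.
As decimals: 7.64 < 7.7. As versions: v7.64 > v7.7 (minor version 64 > 7).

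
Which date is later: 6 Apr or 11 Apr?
11 Apr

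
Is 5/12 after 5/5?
Yes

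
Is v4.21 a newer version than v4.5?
Yes. Version numbers are compared segment by segment as integers, not as decimals: minor version 21 > 5, so v4.21 > v4.5 (even though the decimal 4.21 < 4.5).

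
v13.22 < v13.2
False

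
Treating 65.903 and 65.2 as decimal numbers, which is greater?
65.903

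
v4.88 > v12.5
False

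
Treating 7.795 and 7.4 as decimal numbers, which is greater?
7.795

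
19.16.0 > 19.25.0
False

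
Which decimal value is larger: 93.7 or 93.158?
93.7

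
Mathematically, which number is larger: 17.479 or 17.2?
17.479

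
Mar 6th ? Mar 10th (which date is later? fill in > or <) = <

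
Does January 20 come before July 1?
Yes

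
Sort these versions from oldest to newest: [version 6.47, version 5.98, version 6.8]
[version 5.98, version 6.8, version 6.47]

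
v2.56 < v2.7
False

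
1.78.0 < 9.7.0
True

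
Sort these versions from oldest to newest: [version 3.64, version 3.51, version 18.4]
[version 3.51, version 3.64, version 18.4]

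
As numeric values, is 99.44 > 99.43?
True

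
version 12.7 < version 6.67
False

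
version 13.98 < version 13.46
False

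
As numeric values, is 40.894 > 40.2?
True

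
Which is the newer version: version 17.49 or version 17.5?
version 17.49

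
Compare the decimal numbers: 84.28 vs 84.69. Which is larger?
84.69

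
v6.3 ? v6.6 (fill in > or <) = <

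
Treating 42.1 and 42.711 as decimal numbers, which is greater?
42.711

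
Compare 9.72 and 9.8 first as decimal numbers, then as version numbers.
As decimals: 9.72 < 9.8. As versions: v9.72 > v9.8 (minor version 72 > 8).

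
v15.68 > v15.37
True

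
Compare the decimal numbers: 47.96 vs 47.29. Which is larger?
47.96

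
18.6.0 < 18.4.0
False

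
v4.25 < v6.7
True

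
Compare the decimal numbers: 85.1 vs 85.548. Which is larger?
85.548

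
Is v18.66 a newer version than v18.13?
Yes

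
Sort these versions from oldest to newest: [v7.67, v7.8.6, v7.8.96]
[v7.8.6, v7.8.96, v7.67]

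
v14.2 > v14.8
False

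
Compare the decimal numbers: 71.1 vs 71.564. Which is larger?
71.564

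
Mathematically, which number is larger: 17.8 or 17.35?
17.8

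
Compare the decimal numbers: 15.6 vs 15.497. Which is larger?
15.6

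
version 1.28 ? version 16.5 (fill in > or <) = <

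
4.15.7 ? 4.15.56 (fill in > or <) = <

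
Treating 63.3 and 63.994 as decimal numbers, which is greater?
63.994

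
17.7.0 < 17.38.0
True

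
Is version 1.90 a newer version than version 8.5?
No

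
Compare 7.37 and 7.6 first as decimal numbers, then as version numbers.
As decimals: 7.37 < 7.6. As versions: v7.37 > v7.6 (minor version 37 > 6).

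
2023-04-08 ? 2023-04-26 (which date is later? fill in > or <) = <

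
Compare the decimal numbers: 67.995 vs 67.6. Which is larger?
67.995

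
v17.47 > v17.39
True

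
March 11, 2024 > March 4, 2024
True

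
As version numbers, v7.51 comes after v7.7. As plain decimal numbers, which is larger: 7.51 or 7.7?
7.7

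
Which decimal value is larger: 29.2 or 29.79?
29.79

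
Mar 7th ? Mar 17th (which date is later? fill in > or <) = <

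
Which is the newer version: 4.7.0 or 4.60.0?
4.60.0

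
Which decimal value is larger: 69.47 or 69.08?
69.47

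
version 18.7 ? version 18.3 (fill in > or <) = >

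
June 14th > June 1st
True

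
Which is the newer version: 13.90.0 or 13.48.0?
13.90.0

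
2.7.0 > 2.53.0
False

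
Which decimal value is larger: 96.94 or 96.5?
96.94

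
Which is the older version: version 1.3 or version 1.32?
version 1.3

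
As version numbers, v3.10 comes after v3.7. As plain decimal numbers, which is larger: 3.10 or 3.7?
3.7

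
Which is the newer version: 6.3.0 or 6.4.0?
6.4.0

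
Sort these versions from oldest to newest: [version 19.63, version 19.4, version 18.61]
[version 18.61, version 19.4, version 19.63]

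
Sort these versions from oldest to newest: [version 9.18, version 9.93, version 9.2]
[version 9.2, version 9.18, version 9.93]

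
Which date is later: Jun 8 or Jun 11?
Jun 11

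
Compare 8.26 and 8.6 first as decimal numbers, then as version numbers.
As decimals: 8.26 < 8.6. As versions: v8.26 > v8.6 (minor version 26 > 6).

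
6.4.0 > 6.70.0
False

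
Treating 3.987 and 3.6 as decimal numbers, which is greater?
3.987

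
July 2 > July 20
False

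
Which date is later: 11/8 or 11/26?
11/26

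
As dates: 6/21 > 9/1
False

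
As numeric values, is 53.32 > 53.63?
False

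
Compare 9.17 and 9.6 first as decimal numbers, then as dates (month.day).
As decimals: 9.17 < 9.6. As dates: 9/17 is later than 9/6 (day 17 > day 6).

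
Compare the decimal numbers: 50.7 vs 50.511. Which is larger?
50.7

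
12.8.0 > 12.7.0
True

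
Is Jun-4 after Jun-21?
No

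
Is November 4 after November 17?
No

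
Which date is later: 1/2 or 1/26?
1/26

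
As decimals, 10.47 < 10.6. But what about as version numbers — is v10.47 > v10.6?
True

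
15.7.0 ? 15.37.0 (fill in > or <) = <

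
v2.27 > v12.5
False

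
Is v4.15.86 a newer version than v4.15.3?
Yes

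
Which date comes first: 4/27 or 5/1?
4/27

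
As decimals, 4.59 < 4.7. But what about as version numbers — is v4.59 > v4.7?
True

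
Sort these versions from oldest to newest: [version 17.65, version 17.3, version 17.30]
[version 17.3, version 17.30, version 17.65]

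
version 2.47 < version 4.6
True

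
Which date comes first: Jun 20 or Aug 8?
Jun 20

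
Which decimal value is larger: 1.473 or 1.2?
1.473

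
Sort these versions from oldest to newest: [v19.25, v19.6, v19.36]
[v19.6, v19.25, v19.36]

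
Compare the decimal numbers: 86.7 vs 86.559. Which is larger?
86.7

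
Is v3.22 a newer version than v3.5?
Yes. Version numbers are compared segment by segment as integers, not as decimals: minor version 22 > 5, so v3.22 > v3.5 (even though the decimal 3.22 < 3.5).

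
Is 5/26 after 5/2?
Yes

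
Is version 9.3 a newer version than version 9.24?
No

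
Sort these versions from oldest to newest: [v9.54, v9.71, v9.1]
[v9.1, v9.54, v9.71]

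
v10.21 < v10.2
False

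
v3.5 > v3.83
False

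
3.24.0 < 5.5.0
True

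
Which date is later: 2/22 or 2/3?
2/22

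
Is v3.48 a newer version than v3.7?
Yes. Version numbers are compared segment by segment as integers, not as decimals: minor version 48 > 7, so v3.48 > v3.7 (even though the decimal 3.48 < 3.7).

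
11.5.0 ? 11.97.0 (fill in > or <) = <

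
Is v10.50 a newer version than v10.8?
Yes. Version numbers are compared segment by segment as integers, not as decimals: minor version 50 > 8, so v10.50 > v10.8 (even though the decimal 10.50 < 10.8).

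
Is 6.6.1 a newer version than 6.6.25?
No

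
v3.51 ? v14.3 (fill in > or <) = <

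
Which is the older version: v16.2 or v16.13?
v16.2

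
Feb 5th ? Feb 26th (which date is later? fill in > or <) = <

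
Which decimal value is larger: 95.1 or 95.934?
95.934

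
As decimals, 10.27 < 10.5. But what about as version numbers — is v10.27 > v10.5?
True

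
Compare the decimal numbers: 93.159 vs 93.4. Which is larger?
93.4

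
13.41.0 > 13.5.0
True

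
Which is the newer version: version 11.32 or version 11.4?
version 11.32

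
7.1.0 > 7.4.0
False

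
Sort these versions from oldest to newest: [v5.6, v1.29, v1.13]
[v1.13, v1.29, v5.6]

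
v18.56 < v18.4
False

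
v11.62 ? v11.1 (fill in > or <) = >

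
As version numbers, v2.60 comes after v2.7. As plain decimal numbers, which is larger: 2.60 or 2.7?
2.7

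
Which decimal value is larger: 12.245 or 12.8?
12.8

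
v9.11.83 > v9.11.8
True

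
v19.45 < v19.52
True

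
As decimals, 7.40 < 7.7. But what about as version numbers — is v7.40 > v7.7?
True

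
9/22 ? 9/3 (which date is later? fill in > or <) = >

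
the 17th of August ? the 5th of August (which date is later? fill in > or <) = >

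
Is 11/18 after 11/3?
Yes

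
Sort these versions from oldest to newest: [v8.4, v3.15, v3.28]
[v3.15, v3.28, v8.4]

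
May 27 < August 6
True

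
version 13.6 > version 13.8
False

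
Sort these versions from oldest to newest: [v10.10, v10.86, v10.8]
[v10.8, v10.10, v10.86]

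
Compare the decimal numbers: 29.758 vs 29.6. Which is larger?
29.758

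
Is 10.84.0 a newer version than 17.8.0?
No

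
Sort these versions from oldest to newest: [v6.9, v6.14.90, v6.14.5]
[v6.9, v6.14.5, v6.14.90]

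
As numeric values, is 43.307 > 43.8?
False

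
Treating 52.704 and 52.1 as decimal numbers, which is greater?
52.704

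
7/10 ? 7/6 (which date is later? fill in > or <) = >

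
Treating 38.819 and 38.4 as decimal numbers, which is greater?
38.819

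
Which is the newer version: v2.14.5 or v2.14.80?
v2.14.80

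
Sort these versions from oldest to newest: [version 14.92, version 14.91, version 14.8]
[version 14.8, version 14.91, version 14.92]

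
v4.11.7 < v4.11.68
True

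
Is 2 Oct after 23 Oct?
No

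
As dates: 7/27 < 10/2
True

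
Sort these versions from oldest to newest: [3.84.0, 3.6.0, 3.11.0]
[3.6.0, 3.11.0, 3.84.0]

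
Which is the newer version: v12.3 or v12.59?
v12.59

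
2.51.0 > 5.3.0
False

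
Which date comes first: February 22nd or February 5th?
February 5th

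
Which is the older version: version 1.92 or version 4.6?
version 1.92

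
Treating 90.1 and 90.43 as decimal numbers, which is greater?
90.43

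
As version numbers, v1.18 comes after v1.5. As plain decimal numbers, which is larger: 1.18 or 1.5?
1.5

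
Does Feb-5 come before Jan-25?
No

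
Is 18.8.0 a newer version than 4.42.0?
Yes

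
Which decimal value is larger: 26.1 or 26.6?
26.6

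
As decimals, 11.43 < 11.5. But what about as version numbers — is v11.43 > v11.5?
True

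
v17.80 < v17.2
False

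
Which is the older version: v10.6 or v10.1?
v10.1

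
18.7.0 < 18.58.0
True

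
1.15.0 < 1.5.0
False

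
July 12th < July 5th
False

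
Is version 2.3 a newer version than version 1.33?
Yes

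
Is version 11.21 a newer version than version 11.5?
Yes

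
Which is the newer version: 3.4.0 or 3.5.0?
3.5.0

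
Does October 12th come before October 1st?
No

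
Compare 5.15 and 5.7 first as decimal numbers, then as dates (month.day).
As decimals: 5.15 < 5.7. As dates: 5/15 is later than 5/7 (day 15 > day 7).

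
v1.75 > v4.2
False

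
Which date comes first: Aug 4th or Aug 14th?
Aug 4th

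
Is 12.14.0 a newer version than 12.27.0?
No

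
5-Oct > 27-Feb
True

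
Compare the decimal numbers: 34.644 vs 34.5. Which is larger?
34.644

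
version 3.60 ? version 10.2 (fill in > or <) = <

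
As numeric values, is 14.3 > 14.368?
False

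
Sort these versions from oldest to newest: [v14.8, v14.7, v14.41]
[v14.7, v14.8, v14.41]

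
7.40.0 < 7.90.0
True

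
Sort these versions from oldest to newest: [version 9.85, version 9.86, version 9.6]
[version 9.6, version 9.85, version 9.86]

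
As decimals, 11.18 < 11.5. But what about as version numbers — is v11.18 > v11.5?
True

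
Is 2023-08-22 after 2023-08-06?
Yes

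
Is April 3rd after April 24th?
No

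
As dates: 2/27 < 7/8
True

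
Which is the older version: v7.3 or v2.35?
v2.35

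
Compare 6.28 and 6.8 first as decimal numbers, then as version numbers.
As decimals: 6.28 < 6.8. As versions: v6.28 > v6.8 (minor version 28 > 8).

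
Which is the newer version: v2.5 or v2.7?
v2.7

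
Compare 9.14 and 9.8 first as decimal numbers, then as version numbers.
As decimals: 9.14 < 9.8. As versions: v9.14 > v9.8 (minor version 14 > 8).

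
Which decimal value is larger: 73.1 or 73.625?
73.625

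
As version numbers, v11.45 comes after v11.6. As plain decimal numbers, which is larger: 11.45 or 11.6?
11.6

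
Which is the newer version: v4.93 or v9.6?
v9.6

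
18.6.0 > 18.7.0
False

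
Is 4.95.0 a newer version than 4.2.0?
Yes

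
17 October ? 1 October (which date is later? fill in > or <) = >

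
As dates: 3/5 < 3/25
True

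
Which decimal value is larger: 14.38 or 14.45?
14.45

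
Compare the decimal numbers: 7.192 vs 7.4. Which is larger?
7.4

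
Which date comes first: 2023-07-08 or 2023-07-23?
2023-07-08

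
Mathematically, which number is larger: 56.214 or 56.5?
56.5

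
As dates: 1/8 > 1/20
False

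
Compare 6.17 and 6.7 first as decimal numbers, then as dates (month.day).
As decimals: 6.17 < 6.7. As dates: 6/17 is later than 6/7 (day 17 > day 7).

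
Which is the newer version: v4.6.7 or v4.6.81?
v4.6.81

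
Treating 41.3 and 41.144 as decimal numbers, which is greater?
41.3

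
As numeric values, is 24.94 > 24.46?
True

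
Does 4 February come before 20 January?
No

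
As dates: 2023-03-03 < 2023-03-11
True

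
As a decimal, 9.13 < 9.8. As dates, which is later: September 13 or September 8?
September 13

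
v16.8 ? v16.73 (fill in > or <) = <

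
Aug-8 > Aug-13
False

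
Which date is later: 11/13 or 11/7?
11/13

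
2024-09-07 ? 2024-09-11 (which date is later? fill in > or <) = <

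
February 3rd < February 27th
True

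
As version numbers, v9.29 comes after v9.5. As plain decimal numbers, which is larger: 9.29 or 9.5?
9.5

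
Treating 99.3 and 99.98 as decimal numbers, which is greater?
99.98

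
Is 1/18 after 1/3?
Yes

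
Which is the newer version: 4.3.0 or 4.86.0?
4.86.0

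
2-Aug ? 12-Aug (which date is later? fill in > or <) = <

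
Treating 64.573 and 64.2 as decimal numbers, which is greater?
64.573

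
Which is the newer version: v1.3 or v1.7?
v1.7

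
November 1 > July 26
True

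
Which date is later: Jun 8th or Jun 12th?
Jun 12th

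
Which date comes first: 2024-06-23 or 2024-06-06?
2024-06-06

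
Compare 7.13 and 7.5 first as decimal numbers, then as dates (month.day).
As decimals: 7.13 < 7.5. As dates: 7/13 is later than 7/5 (day 13 > day 5).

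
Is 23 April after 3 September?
No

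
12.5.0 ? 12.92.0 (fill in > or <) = <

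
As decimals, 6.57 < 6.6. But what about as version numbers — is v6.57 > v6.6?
True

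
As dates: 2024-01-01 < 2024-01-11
True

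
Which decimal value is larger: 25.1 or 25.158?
25.158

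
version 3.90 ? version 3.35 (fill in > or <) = >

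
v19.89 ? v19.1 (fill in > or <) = >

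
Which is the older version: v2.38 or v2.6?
v2.6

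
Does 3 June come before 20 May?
No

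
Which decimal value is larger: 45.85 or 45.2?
45.85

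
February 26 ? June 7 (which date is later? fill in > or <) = <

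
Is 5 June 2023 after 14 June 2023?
No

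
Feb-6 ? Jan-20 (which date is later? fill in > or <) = >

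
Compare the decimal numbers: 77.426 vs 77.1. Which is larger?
77.426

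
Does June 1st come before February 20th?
No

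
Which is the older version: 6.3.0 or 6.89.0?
6.3.0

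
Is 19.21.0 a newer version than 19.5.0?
Yes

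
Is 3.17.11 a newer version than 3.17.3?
Yes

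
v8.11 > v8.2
True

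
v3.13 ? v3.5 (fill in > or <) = >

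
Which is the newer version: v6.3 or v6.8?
v6.8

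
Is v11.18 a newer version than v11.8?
Yes. Version numbers are compared segment by segment as integers, not as decimals: minor version 18 > 8, so v11.18 > v11.8 (even though the decimal 11.18 < 11.8).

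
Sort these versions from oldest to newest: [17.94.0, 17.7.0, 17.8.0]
[17.7.0, 17.8.0, 17.94.0]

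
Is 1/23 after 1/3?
Yes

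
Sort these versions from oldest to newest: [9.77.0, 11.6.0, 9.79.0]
[9.77.0, 9.79.0, 11.6.0]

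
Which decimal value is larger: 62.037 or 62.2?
62.2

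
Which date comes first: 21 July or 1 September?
21 July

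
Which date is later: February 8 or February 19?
February 19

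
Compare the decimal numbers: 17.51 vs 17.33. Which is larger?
17.51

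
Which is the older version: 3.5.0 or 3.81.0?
3.5.0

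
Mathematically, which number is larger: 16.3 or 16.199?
16.3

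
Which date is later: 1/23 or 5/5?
5/5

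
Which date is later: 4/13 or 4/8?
4/13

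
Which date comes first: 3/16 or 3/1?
3/1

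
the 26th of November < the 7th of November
False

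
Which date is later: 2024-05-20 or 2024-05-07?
2024-05-20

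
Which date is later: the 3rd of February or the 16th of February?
the 16th of February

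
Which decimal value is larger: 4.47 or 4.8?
4.8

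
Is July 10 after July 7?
Yes. Day 10 comes after day 7 in July — this is a date comparison, not a decimal one (the decimal 7.10 would be smaller than 7.7).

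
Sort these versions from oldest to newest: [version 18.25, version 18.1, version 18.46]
[version 18.1, version 18.25, version 18.46]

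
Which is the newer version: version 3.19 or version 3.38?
version 3.38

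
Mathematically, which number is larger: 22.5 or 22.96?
22.96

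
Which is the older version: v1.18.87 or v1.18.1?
v1.18.1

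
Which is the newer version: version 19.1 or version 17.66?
version 19.1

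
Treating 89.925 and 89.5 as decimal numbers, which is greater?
89.925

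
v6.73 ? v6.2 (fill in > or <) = >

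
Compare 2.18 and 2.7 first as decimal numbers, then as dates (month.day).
As decimals: 2.18 < 2.7. As dates: 2/18 is later than 2/7 (day 18 > day 7).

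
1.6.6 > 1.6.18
False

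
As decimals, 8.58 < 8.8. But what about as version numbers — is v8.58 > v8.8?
True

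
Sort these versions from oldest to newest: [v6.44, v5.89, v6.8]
[v5.89, v6.8, v6.44]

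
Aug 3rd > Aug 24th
False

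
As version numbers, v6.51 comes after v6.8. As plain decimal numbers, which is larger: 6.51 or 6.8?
6.8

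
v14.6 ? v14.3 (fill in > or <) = >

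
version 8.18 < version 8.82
True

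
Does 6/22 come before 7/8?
Yes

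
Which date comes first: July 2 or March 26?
March 26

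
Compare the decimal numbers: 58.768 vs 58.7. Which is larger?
58.768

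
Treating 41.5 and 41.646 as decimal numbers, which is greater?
41.646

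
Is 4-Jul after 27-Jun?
Yes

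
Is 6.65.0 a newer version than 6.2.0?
Yes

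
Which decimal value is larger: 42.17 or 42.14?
42.17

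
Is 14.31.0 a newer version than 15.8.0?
No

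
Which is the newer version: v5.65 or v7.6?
v7.6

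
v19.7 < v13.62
False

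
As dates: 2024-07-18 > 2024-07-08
True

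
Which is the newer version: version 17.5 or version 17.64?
version 17.64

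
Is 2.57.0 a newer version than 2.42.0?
Yes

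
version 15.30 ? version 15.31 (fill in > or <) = <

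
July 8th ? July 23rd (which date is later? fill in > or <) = <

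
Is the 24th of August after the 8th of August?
Yes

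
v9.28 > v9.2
True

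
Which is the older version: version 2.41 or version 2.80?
version 2.41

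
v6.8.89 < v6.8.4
False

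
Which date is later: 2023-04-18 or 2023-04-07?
2023-04-18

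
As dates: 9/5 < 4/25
False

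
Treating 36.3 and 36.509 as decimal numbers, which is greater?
36.509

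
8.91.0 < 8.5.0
False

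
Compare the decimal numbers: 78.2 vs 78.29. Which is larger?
78.29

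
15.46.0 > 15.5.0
True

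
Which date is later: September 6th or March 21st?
September 6th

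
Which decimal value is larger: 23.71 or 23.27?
23.71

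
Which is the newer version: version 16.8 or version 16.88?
version 16.88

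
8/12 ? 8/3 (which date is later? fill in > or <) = >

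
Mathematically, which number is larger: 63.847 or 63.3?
63.847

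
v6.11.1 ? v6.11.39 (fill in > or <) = <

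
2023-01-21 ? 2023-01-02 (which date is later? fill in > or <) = >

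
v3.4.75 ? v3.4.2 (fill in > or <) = >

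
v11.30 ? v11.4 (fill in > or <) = >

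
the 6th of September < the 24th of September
True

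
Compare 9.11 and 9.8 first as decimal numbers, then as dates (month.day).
As decimals: 9.11 < 9.8. As dates: 9/11 is later than 9/8 (day 11 > day 8).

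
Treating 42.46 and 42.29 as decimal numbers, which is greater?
42.46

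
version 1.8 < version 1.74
True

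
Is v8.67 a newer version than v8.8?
Yes. Version numbers are compared segment by segment as integers, not as decimals: minor version 67 > 8, so v8.67 > v8.8 (even though the decimal 8.67 < 8.8).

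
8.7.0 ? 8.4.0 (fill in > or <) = >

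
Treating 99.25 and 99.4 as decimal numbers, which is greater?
99.4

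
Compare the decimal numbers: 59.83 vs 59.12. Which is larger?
59.83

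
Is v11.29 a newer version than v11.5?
Yes. Version numbers are compared segment by segment as integers, not as decimals: minor version 29 > 5, so v11.29 > v11.5 (even though the decimal 11.29 < 11.5).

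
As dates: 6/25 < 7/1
True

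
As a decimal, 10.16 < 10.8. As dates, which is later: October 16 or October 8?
October 16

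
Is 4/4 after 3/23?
Yes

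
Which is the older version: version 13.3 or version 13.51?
version 13.3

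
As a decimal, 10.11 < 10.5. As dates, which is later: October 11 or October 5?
October 11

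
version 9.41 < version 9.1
False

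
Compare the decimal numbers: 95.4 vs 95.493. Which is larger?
95.493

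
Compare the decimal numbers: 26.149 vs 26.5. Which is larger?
26.5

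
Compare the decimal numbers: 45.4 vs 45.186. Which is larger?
45.4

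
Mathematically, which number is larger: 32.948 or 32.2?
32.948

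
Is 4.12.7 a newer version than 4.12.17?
No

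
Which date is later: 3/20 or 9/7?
9/7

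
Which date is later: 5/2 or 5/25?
5/25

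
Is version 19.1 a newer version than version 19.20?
No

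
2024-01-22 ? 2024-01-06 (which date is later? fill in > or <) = >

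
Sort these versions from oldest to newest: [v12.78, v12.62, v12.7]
[v12.7, v12.62, v12.78]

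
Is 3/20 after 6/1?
No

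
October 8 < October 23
True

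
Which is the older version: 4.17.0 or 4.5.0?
4.5.0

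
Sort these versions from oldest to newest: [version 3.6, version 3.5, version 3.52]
[version 3.5, version 3.6, version 3.52]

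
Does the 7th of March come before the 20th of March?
Yes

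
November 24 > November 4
True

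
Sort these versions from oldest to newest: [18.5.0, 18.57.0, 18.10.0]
[18.5.0, 18.10.0, 18.57.0]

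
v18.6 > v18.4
True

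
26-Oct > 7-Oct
True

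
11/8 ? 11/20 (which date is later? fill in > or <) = <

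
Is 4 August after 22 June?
Yes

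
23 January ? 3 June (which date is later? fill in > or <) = <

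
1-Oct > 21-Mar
True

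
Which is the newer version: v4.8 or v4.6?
v4.8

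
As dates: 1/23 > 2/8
False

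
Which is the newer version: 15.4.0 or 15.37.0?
15.37.0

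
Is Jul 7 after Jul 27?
No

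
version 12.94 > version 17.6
False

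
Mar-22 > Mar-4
True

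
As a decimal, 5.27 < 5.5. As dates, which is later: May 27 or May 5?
May 27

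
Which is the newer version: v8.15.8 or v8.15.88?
v8.15.88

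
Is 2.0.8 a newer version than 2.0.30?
No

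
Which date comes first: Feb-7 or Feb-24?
Feb-7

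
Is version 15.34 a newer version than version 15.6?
Yes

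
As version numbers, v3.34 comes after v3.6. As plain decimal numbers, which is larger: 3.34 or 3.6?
3.6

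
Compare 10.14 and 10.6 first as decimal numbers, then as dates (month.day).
As decimals: 10.14 < 10.6. As dates: 10/14 is later than 10/6 (day 14 > day 6).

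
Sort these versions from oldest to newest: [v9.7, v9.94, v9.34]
[v9.7, v9.34, v9.94]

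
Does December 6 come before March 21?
No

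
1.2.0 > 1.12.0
False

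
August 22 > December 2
False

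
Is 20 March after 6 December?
No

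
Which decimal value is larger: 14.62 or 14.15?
14.62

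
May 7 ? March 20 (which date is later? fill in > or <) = >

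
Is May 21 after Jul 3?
No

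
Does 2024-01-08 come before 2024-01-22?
Yes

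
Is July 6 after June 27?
Yes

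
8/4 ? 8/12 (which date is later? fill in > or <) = <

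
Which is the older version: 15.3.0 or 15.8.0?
15.3.0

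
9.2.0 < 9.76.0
True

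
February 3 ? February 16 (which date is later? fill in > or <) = <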